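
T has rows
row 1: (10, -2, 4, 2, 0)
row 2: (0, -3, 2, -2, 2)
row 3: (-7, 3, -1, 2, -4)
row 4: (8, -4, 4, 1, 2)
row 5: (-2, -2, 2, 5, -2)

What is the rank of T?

Row reduce to echelon form.
R3 ← R3 + (7/10)·R1: [0, 8/5, 9/5, 17/5, -4]
R4 ← R4 − (4/5)·R1: [0, -12/5, 4/5, -3/5, 2]
R5 ← R5 + (1/5)·R1: [0, -12/5, 14/5, 27/5, -2]
R3 ← R3 + (8/15)·R2: [0, 0, 43/15, 7/3, -44/15]
R4 ← R4 − (4/5)·R2: [0, 0, -4/5, 1, 2/5]
R5 ← R5 − (4/5)·R2: [0, 0, 6/5, 7, -18/5]
R4 ← R4 + (12/43)·R3: [0, 0, 0, 71/43, -18/43]
R5 ← R5 − (18/43)·R3: [0, 0, 0, 259/43, -102/43]
R5 ← R5 − (259/71)·R4: [0, 0, 0, 0, -60/71]
Echelon form has 5 nonzero rows, so rank(T) = 5.

5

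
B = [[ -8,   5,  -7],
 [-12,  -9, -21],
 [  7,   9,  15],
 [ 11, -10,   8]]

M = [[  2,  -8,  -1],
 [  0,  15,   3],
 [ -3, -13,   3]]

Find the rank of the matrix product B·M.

3

First compute BM:
[[  5, 230,   2],
 [ 39, 234, -78],
 [-31, -116,  65],
 [ -2, -342, -17]]
Now row reduce the product.
R2 ← R2 − (39/5)·R1: [0, -1560, -468/5]
R3 ← R3 + (31/5)·R1: [0, 1310, 387/5]
R4 ← R4 + (2/5)·R1: [0, -250, -81/5]
R3 ← R3 + (131/156)·R2: [0, 0, -6/5]
R4 ← R4 − (25/156)·R2: [0, 0, -6/5]
R4 ← R4 − R3: [0, 0, 0]
3 nonzero rows, so rank(BM) = 3.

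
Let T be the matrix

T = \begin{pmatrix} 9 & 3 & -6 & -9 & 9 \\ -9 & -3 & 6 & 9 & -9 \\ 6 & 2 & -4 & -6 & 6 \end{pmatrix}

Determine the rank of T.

Row reduce to echelon form.
R2 ← R2 + R1: [0, 0, 0, 0, 0]
R3 ← R3 − (2/3)·R1: [0, 0, 0, 0, 0]
Echelon form has 1 nonzero row, so rank(T) = 1.

1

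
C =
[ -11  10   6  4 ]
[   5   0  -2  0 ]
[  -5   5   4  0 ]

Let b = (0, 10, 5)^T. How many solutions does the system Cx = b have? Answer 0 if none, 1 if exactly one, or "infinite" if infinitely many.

infinite

Row reduce the augmented matrix [C | b].
R2 ← R2 + (5/11)·R1: [0, 50/11, 8/11, 20/11, 10]
R3 ← R3 − (5/11)·R1: [0, 5/11, 14/11, -20/11, 5]
R3 ← R3 − (1/10)·R2: [0, 0, 6/5, -2, 4]
The echelon form has 3 nonzero rows, and every pivot lies in the first 4 columns, so rank(C) = rank([C|b]) = 3.
The system is consistent.
rank = 3 < 4 unknowns, so there are infinitely many solutions.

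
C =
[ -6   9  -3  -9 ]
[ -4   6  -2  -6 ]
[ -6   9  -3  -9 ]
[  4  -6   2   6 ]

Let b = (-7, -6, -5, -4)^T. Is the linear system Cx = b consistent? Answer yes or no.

no

Row reduce the augmented matrix [C | b].
R2 ← R2 − (2/3)·R1: [0, 0, 0, 0, -4/3]
R3 ← R3 − R1: [0, 0, 0, 0, 2]
R4 ← R4 + (2/3)·R1: [0, 0, 0, 0, -26/3]
R3 ← R3 + (3/2)·R2: [0, 0, 0, 0, 0]
R4 ← R4 − (13/2)·R2: [0, 0, 0, 0, 0]
The echelon form has 2 nonzero rows; the last pivot sits in the augmented column, so rank(C) = 1 but rank([C|b]) = 2.
Since the ranks differ, the system is inconsistent.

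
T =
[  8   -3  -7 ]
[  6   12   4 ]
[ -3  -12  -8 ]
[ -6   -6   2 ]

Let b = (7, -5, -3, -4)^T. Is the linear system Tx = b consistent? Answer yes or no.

no

Row reduce the augmented matrix [T | b].
R2 ← R2 − (3/4)·R1: [0, 57/4, 37/4, -41/4]
R3 ← R3 + (3/8)·R1: [0, -105/8, -85/8, -3/8]
R4 ← R4 + (3/4)·R1: [0, -33/4, -13/4, 5/4]
R3 ← R3 + (35/38)·R2: [0, 0, -40/19, -373/38]
R4 ← R4 + (11/19)·R2: [0, 0, 40/19, -89/19]
R4 ← R4 + R3: [0, 0, 0, -29/2]
The echelon form has 4 nonzero rows; the last pivot sits in the augmented column, so rank(T) = 3 but rank([T|b]) = 4.
Since the ranks differ, the system is inconsistent.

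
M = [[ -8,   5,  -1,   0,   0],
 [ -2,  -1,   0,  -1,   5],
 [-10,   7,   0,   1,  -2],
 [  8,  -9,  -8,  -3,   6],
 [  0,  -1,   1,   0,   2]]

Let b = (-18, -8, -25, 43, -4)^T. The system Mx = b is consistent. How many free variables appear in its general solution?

Row reduce the augmented matrix [M | b].
R2 ← R2 − (1/4)·R1: [0, -9/4, 1/4, -1, 5, -7/2]
R3 ← R3 − (5/4)·R1: [0, 3/4, 5/4, 1, -2, -5/2]
R4 ← R4 + R1: [0, -4, -9, -3, 6, 25]
R3 ← R3 + (1/3)·R2: [0, 0, 4/3, 2/3, -1/3, -11/3]
R4 ← R4 − (16/9)·R2: [0, 0, -85/9, -11/9, -26/9, 281/9]
R5 ← R5 − (4/9)·R2: [0, 0, 8/9, 4/9, -2/9, -22/9]
R4 ← R4 + (85/12)·R3: [0, 0, 0, 7/2, -21/4, 21/4]
R5 ← R5 − (2/3)·R3: [0, 0, 0, 0, 0, 0]
The echelon form has 4 nonzero rows, and every pivot lies in the first 5 columns, so rank(M) = rank([M|b]) = 4.
The system is consistent.
Free variables = (unknowns) − (rank) = 5 − 4 = 1.

1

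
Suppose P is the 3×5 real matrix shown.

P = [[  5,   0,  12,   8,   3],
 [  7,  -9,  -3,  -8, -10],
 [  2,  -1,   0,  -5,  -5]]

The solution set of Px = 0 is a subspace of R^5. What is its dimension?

2

Row reduce to echelon form.
R2 ← R2 − (7/5)·R1: [0, -9, -99/5, -96/5, -71/5]
R3 ← R3 − (2/5)·R1: [0, -1, -24/5, -41/5, -31/5]
R3 ← R3 − (1/9)·R2: [0, 0, -13/5, -91/15, -208/45]
3 nonzero rows, so rank(P) = 3.
P has 5 columns; by rank–nullity, nullity = 5 − 3 = 2.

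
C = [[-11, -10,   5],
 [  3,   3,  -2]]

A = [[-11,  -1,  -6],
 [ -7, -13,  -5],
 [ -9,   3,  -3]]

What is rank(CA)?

2

First compute CA:
[[146, 156, 101],
 [-36, -48, -27]]
Now row reduce the product.
R2 ← R2 + (18/73)·R1: [0, -696/73, -153/73]
2 nonzero rows, so rank(CA) = 2.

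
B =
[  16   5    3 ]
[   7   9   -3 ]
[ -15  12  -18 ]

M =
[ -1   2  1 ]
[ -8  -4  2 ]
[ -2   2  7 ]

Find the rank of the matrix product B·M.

3

First compute BM:
[[-62,  18,  47],
 [-73, -28,   4],
 [-45, -114, -117]]
Now row reduce the product.
R2 ← R2 − (73/62)·R1: [0, -1525/31, -3183/62]
R3 ← R3 − (45/62)·R1: [0, -3939/31, -9369/62]
R3 ← R3 − (3939/1525)·R2: [0, 0, -28224/1525]
3 nonzero rows, so rank(BM) = 3.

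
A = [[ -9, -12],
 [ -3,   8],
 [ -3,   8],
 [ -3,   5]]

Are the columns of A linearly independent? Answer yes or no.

Row reduce A to echelon form.
R2 ← R2 − (1/3)·R1: [0, 12]
R3 ← R3 − (1/3)·R1: [0, 12]
R4 ← R4 − (1/3)·R1: [0, 9]
R3 ← R3 − R2: [0, 0]
R4 ← R4 − (3/4)·R2: [0, 0]
2 pivots among 2 columns.
Every column is a pivot column, so the columns are linearly independent.

yes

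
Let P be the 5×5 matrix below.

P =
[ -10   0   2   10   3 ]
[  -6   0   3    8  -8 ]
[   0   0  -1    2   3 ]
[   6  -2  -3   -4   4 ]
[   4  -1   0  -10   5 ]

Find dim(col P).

Row reduce to echelon form.
R2 ← R2 − (3/5)·R1: [0, 0, 9/5, 2, -49/5]
R4 ← R4 + (3/5)·R1: [0, -2, -9/5, 2, 29/5]
R5 ← R5 + (2/5)·R1: [0, -1, 4/5, -6, 31/5]
Swap R2 ↔ R4
R5 ← R5 − (1/2)·R2: [0, 0, 17/10, -7, 33/10]
R4 ← R4 + (9/5)·R3: [0, 0, 0, 28/5, -22/5]
R5 ← R5 + (17/10)·R3: [0, 0, 0, -18/5, 42/5]
R5 ← R5 + (9/14)·R4: [0, 0, 0, 0, 39/7]
Echelon form has 5 nonzero rows, so rank(P) = 5.
The column space has dimension equal to the rank: 5.

5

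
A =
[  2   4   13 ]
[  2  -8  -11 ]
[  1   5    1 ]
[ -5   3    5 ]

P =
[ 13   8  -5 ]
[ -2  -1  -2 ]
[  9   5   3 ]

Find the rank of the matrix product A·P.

2

First compute AP:
[[135,  77,  21],
 [-57, -31, -27],
 [ 12,   8, -12],
 [-26, -18,  34]]
Now row reduce the product.
R2 ← R2 + (19/45)·R1: [0, 68/45, -272/15]
R3 ← R3 − (4/45)·R1: [0, 52/45, -208/15]
R4 ← R4 + (26/135)·R1: [0, -428/135, 1712/45]
R3 ← R3 − (13/17)·R2: [0, 0, 0]
R4 ← R4 + (107/51)·R2: [0, 0, 0]
2 nonzero rows, so rank(AP) = 2.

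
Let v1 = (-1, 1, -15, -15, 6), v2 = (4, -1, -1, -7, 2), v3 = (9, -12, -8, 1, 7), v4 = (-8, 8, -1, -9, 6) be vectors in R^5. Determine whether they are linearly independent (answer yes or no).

Form the matrix with these vectors as rows and row reduce.
R2 ← R2 + (4)·R1: [0, 3, -61, -67, 26]
R3 ← R3 + (9)·R1: [0, -3, -143, -134, 61]
R4 ← R4 − (8)·R1: [0, 0, 119, 111, -42]
R3 ← R3 + R2: [0, 0, -204, -201, 87]
R4 ← R4 + (7/12)·R3: [0, 0, 0, -25/4, 35/4]
4 nonzero rows, so the 4 vectors span a space of dimension 4.
Since 4 = 4, the vectors are linearly independent.

yes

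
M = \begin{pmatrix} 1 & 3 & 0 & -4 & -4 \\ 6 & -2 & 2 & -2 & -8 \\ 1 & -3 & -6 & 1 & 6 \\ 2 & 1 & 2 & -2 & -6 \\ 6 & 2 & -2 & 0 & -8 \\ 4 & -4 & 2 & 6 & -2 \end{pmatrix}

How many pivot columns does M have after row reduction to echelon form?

5

Row reduce to echelon form.
R2 ← R2 − (6)·R1: [0, -20, 2, 22, 16]
R3 ← R3 − R1: [0, -6, -6, 5, 10]
R4 ← R4 − (2)·R1: [0, -5, 2, 6, 2]
R5 ← R5 − (6)·R1: [0, -16, -2, 24, 16]
R6 ← R6 − (4)·R1: [0, -16, 2, 22, 14]
R3 ← R3 − (3/10)·R2: [0, 0, -33/5, -8/5, 26/5]
R4 ← R4 − (1/4)·R2: [0, 0, 3/2, 1/2, -2]
R5 ← R5 − (4/5)·R2: [0, 0, -18/5, 32/5, 16/5]
R6 ← R6 − (4/5)·R2: [0, 0, 2/5, 22/5, 6/5]
R4 ← R4 + (5/22)·R3: [0, 0, 0, 3/22, -9/11]
R5 ← R5 − (6/11)·R3: [0, 0, 0, 80/11, 4/11]
R6 ← R6 + (2/33)·R3: [0, 0, 0, 142/33, 50/33]
R5 ← R5 − (160/3)·R4: [0, 0, 0, 0, 44]
R6 ← R6 − (284/9)·R4: [0, 0, 0, 0, 82/3]
R6 ← R6 − (41/66)·R5: [0, 0, 0, 0, 0]
Echelon form has 5 nonzero rows, so rank(M) = 5.
Each nonzero row contributes one pivot column: 5 pivot columns.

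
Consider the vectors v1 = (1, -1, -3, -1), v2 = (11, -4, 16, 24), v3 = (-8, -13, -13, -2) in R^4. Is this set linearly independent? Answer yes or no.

Form the matrix with these vectors as rows and row reduce.
R2 ← R2 − (11)·R1: [0, 7, 49, 35]
R3 ← R3 + (8)·R1: [0, -21, -37, -10]
R3 ← R3 + (3)·R2: [0, 0, 110, 95]
3 nonzero rows, so the 3 vectors span a space of dimension 3.
Since 3 = 3, the vectors are linearly independent.

yes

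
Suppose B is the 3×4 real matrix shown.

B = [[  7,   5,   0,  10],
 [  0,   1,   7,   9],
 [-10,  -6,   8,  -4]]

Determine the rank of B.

Row reduce to echelon form.
R3 ← R3 + (10/7)·R1: [0, 8/7, 8, 72/7]
R3 ← R3 − (8/7)·R2: [0, 0, 0, 0]
Echelon form has 2 nonzero rows, so rank(B) = 2.

2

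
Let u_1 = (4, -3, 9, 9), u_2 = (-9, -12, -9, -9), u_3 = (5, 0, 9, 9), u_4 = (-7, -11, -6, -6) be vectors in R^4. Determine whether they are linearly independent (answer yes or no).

Form the matrix with these vectors as rows and row reduce.
R2 ← R2 + (9/4)·R1: [0, -75/4, 45/4, 45/4]
R3 ← R3 − (5/4)·R1: [0, 15/4, -9/4, -9/4]
R4 ← R4 + (7/4)·R1: [0, -65/4, 39/4, 39/4]
R3 ← R3 + (1/5)·R2: [0, 0, 0, 0]
R4 ← R4 − (13/15)·R2: [0, 0, 0, 0]
2 nonzero rows, so the 4 vectors span a space of dimension 2.
Since 2 < 4, the vectors are linearly dependent.

no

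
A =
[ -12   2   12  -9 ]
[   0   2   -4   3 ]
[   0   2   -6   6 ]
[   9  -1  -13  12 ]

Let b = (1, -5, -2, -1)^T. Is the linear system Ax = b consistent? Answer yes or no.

Row reduce the augmented matrix [A | b].
R4 ← R4 + (3/4)·R1: [0, 1/2, -4, 21/4, -1/4]
R3 ← R3 − R2: [0, 0, -2, 3, 3]
R4 ← R4 − (1/4)·R2: [0, 0, -3, 9/2, 1]
R4 ← R4 − (3/2)·R3: [0, 0, 0, 0, -7/2]
The echelon form has 4 nonzero rows; the last pivot sits in the augmented column, so rank(A) = 3 but rank([A|b]) = 4.
Since the ranks differ, the system is inconsistent.

no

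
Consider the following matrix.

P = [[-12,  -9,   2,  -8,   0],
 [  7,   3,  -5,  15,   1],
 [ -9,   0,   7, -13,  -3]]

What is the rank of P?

Row reduce to echelon form.
R2 ← R2 + (7/12)·R1: [0, -9/4, -23/6, 31/3, 1]
R3 ← R3 − (3/4)·R1: [0, 27/4, 11/2, -7, -3]
R3 ← R3 + (3)·R2: [0, 0, -6, 24, 0]
Echelon form has 3 nonzero rows, so rank(P) = 3.

3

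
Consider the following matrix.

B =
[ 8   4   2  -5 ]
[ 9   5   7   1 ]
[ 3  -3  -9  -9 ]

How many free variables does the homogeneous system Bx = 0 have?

1

Row reduce to echelon form.
R2 ← R2 − (9/8)·R1: [0, 1/2, 19/4, 53/8]
R3 ← R3 − (3/8)·R1: [0, -9/2, -39/4, -57/8]
R3 ← R3 + (9)·R2: [0, 0, 33, 105/2]
3 nonzero rows, so rank(B) = 3.
B has 4 columns; by rank–nullity, nullity = 4 − 3 = 1.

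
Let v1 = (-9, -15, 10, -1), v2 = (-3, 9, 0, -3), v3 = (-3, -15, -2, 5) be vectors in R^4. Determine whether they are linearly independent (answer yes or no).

Form the matrix with these vectors as rows and row reduce.
R2 ← R2 − (1/3)·R1: [0, 14, -10/3, -8/3]
R3 ← R3 − (1/3)·R1: [0, -10, -16/3, 16/3]
R3 ← R3 + (5/7)·R2: [0, 0, -54/7, 24/7]
3 nonzero rows, so the 3 vectors span a space of dimension 3.
Since 3 = 3, the vectors are linearly independent.

yes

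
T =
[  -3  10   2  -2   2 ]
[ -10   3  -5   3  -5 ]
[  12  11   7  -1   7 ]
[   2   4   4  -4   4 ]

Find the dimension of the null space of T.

2

Row reduce to echelon form.
R2 ← R2 − (10/3)·R1: [0, -91/3, -35/3, 29/3, -35/3]
R3 ← R3 + (4)·R1: [0, 51, 15, -9, 15]
R4 ← R4 + (2/3)·R1: [0, 32/3, 16/3, -16/3, 16/3]
R3 ← R3 + (153/91)·R2: [0, 0, -60/13, 660/91, -60/13]
R4 ← R4 + (32/91)·R2: [0, 0, 16/13, -176/91, 16/13]
R4 ← R4 + (4/15)·R3: [0, 0, 0, 0, 0]
3 nonzero rows, so rank(T) = 3.
T has 5 columns; by rank–nullity, nullity = 5 − 3 = 2.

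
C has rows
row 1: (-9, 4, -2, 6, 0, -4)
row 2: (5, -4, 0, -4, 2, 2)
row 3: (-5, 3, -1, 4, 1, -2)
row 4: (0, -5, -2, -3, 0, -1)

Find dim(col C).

3

Row reduce to echelon form.
R2 ← R2 + (5/9)·R1: [0, -16/9, -10/9, -2/3, 2, -2/9]
R3 ← R3 − (5/9)·R1: [0, 7/9, 1/9, 2/3, 1, 2/9]
R3 ← R3 + (7/16)·R2: [0, 0, -3/8, 3/8, 15/8, 1/8]
R4 ← R4 − (45/16)·R2: [0, 0, 9/8, -9/8, -45/8, -3/8]
R4 ← R4 + (3)·R3: [0, 0, 0, 0, 0, 0]
Echelon form has 3 nonzero rows, so rank(C) = 3.
The column space has dimension equal to the rank: 3.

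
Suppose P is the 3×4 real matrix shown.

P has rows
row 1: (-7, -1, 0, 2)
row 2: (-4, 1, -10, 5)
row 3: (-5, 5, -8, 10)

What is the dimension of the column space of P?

3

Row reduce to echelon form.
R2 ← R2 − (4/7)·R1: [0, 11/7, -10, 27/7]
R3 ← R3 − (5/7)·R1: [0, 40/7, -8, 60/7]
R3 ← R3 − (40/11)·R2: [0, 0, 312/11, -60/11]
Echelon form has 3 nonzero rows, so rank(P) = 3.
The column space has dimension equal to the rank: 3.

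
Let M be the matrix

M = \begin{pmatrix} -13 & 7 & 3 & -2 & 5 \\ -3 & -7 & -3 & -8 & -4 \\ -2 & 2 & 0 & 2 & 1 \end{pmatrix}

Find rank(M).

Row reduce to echelon form.
R2 ← R2 − (3/13)·R1: [0, -112/13, -48/13, -98/13, -67/13]
R3 ← R3 − (2/13)·R1: [0, 12/13, -6/13, 30/13, 3/13]
R3 ← R3 + (3/28)·R2: [0, 0, -6/7, 3/2, -9/28]
Echelon form has 3 nonzero rows, so rank(M) = 3.

3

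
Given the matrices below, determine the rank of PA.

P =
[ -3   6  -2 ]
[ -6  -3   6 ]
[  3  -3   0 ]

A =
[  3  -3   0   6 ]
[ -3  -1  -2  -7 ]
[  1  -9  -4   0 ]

First compute PA:
[[-29,  21,  -4, -60],
 [ -3, -33, -18, -15],
 [ 18,  -6,   6,  39]]
Now row reduce the product.
R2 ← R2 − (3/29)·R1: [0, -1020/29, -510/29, -255/29]
R3 ← R3 + (18/29)·R1: [0, 204/29, 102/29, 51/29]
R3 ← R3 + (1/5)·R2: [0, 0, 0, 0]
2 nonzero rows, so rank(PA) = 2.

2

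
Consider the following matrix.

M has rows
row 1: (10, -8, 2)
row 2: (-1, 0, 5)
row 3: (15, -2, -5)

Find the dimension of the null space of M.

Row reduce to echelon form.
R2 ← R2 + (1/10)·R1: [0, -4/5, 26/5]
R3 ← R3 − (3/2)·R1: [0, 10, -8]
R3 ← R3 + (25/2)·R2: [0, 0, 57]
3 nonzero rows, so rank(M) = 3.
M has 3 columns; by rank–nullity, nullity = 3 − 3 = 0.

0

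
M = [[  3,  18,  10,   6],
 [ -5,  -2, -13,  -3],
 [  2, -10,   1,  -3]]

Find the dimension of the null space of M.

Row reduce to echelon form.
R2 ← R2 + (5/3)·R1: [0, 28, 11/3, 7]
R3 ← R3 − (2/3)·R1: [0, -22, -17/3, -7]
R3 ← R3 + (11/14)·R2: [0, 0, -39/14, -3/2]
3 nonzero rows, so rank(M) = 3.
M has 4 columns; by rank–nullity, nullity = 4 − 3 = 1.

1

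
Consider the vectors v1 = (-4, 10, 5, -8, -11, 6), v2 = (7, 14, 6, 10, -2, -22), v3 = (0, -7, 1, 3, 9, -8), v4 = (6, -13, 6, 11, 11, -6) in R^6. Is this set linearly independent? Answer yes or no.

yes

Form the matrix with these vectors as rows and row reduce.
R2 ← R2 + (7/4)·R1: [0, 63/2, 59/4, -4, -85/4, -23/2]
R4 ← R4 + (3/2)·R1: [0, 2, 27/2, -1, -11/2, 3]
R3 ← R3 + (2/9)·R2: [0, 0, 77/18, 19/9, 77/18, -95/9]
R4 ← R4 − (4/63)·R2: [0, 0, 1583/126, -47/63, -523/126, 235/63]
R4 ← R4 − (1583/539)·R3: [0, 0, 0, -3744/539, -117/7, 18720/539]
4 nonzero rows, so the 4 vectors span a space of dimension 4.
Since 4 = 4, the vectors are linearly independent.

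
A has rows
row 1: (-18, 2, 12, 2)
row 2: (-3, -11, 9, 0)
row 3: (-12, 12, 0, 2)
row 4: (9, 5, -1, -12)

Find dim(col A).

4

Row reduce to echelon form.
R2 ← R2 − (1/6)·R1: [0, -34/3, 7, -1/3]
R3 ← R3 − (2/3)·R1: [0, 32/3, -8, 2/3]
R4 ← R4 + (1/2)·R1: [0, 6, 5, -11]
R3 ← R3 + (16/17)·R2: [0, 0, -24/17, 6/17]
R4 ← R4 + (9/17)·R2: [0, 0, 148/17, -190/17]
R4 ← R4 + (37/6)·R3: [0, 0, 0, -9]
Echelon form has 4 nonzero rows, so rank(A) = 4.
The column space has dimension equal to the rank: 4.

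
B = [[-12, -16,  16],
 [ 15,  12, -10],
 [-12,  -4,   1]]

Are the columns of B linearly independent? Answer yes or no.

Row reduce B to echelon form.
R2 ← R2 + (5/4)·R1: [0, -8, 10]
R3 ← R3 − R1: [0, 12, -15]
R3 ← R3 + (3/2)·R2: [0, 0, 0]
2 pivots among 3 columns.
Only 2 < 3 pivot columns, so the columns are linearly dependent.

no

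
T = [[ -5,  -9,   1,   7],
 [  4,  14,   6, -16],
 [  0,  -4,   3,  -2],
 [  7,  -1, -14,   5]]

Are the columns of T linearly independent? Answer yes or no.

Row reduce T to echelon form.
R2 ← R2 + (4/5)·R1: [0, 34/5, 34/5, -52/5]
R4 ← R4 + (7/5)·R1: [0, -68/5, -63/5, 74/5]
R3 ← R3 + (10/17)·R2: [0, 0, 7, -138/17]
R4 ← R4 + (2)·R2: [0, 0, 1, -6]
R4 ← R4 − (1/7)·R3: [0, 0, 0, -576/119]
4 pivots among 4 columns.
Every column is a pivot column, so the columns are linearly independent.

yes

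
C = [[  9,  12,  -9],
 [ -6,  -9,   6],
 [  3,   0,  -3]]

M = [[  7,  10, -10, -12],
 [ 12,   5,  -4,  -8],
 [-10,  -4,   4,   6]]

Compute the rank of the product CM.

2

First compute CM:
[[297, 186, -174, -258],
 [-210, -129, 120, 180],
 [ 51,  42, -42, -54]]
Now row reduce the product.
R2 ← R2 + (70/99)·R1: [0, 83/33, -100/33, -80/33]
R3 ← R3 − (17/99)·R1: [0, 332/33, -400/33, -320/33]
R3 ← R3 − (4)·R2: [0, 0, 0, 0]
2 nonzero rows, so rank(CM) = 2.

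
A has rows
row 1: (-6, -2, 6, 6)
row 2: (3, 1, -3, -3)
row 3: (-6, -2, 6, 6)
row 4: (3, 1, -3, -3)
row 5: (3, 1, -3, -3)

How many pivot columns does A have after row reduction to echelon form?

1

Row reduce to echelon form.
R2 ← R2 + (1/2)·R1: [0, 0, 0, 0]
R3 ← R3 − R1: [0, 0, 0, 0]
R4 ← R4 + (1/2)·R1: [0, 0, 0, 0]
R5 ← R5 + (1/2)·R1: [0, 0, 0, 0]
Echelon form has 1 nonzero row, so rank(A) = 1.
Each nonzero row contributes one pivot column: 1 pivot columns.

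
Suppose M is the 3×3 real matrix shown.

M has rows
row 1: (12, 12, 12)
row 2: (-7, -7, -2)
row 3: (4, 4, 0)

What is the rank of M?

2

Row reduce to echelon form.
R2 ← R2 + (7/12)·R1: [0, 0, 5]
R3 ← R3 − (1/3)·R1: [0, 0, -4]
R3 ← R3 + (4/5)·R2: [0, 0, 0]
Echelon form has 2 nonzero rows, so rank(M) = 2.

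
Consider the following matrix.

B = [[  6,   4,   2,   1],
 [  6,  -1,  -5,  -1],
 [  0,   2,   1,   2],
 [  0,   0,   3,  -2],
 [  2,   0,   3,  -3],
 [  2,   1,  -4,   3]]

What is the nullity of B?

Row reduce to echelon form.
R2 ← R2 − R1: [0, -5, -7, -2]
R5 ← R5 − (1/3)·R1: [0, -4/3, 7/3, -10/3]
R6 ← R6 − (1/3)·R1: [0, -1/3, -14/3, 8/3]
R3 ← R3 + (2/5)·R2: [0, 0, -9/5, 6/5]
R5 ← R5 − (4/15)·R2: [0, 0, 21/5, -14/5]
R6 ← R6 − (1/15)·R2: [0, 0, -21/5, 14/5]
R4 ← R4 + (5/3)·R3: [0, 0, 0, 0]
R5 ← R5 + (7/3)·R3: [0, 0, 0, 0]
R6 ← R6 − (7/3)·R3: [0, 0, 0, 0]
3 nonzero rows, so rank(B) = 3.
B has 4 columns; by rank–nullity, nullity = 4 − 3 = 1.

1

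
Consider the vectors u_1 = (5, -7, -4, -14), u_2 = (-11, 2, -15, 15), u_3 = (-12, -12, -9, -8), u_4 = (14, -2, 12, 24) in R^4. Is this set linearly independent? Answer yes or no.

yes

Form the matrix with these vectors as rows and row reduce.
R2 ← R2 + (11/5)·R1: [0, -67/5, -119/5, -79/5]
R3 ← R3 + (12/5)·R1: [0, -144/5, -93/5, -208/5]
R4 ← R4 − (14/5)·R1: [0, 88/5, 116/5, 316/5]
R3 ← R3 − (144/67)·R2: [0, 0, 2181/67, -512/67]
R4 ← R4 + (88/67)·R2: [0, 0, -540/67, 2844/67]
R4 ← R4 + (180/727)·R3: [0, 0, 0, 29484/727]
4 nonzero rows, so the 4 vectors span a space of dimension 4.
Since 4 = 4, the vectors are linearly independent.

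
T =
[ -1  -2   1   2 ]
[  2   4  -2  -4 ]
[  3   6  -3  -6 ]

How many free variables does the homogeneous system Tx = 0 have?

3

Row reduce to echelon form.
R2 ← R2 + (2)·R1: [0, 0, 0, 0]
R3 ← R3 + (3)·R1: [0, 0, 0, 0]
1 nonzero row, so rank(T) = 1.
T has 4 columns; by rank–nullity, nullity = 4 − 1 = 3.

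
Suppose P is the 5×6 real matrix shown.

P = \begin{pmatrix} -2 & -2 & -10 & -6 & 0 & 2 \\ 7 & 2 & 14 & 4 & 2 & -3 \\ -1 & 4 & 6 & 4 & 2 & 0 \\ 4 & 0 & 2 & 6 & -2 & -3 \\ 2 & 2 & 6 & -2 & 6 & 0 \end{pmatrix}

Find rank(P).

5

Row reduce to echelon form.
R2 ← R2 + (7/2)·R1: [0, -5, -21, -17, 2, 4]
R3 ← R3 − (1/2)·R1: [0, 5, 11, 7, 2, -1]
R4 ← R4 + (2)·R1: [0, -4, -18, -6, -2, 1]
R5 ← R5 + R1: [0, 0, -4, -8, 6, 2]
R3 ← R3 + R2: [0, 0, -10, -10, 4, 3]
R4 ← R4 − (4/5)·R2: [0, 0, -6/5, 38/5, -18/5, -11/5]
R4 ← R4 − (3/25)·R3: [0, 0, 0, 44/5, -102/25, -64/25]
R5 ← R5 − (2/5)·R3: [0, 0, 0, -4, 22/5, 4/5]
R5 ← R5 + (5/11)·R4: [0, 0, 0, 0, 28/11, -4/11]
Echelon form has 5 nonzero rows, so rank(P) = 5.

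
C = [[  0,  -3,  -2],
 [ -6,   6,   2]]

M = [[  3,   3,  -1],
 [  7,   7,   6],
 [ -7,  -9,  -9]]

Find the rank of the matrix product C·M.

First compute CM:
[[ -7,  -3,   0],
 [ 10,   6,  24]]
Now row reduce the product.
R2 ← R2 + (10/7)·R1: [0, 12/7, 24]
2 nonzero rows, so rank(CM) = 2.

2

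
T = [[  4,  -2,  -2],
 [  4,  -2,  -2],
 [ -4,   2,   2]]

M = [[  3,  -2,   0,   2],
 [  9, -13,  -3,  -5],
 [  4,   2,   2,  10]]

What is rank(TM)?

First compute TM:
[[-14,  14,   2,  -2],
 [-14,  14,   2,  -2],
 [ 14, -14,  -2,   2]]
Now row reduce the product.
R2 ← R2 − R1: [0, 0, 0, 0]
R3 ← R3 + R1: [0, 0, 0, 0]
1 nonzero row, so rank(TM) = 1.

1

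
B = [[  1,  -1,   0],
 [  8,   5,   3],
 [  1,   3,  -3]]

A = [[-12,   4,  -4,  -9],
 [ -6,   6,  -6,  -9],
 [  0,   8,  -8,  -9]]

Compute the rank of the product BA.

First compute BA:
[[ -6,  -2,   2,   0],
 [-126,  86, -86, -144],
 [-30,  -2,   2,  -9]]
Now row reduce the product.
R2 ← R2 − (21)·R1: [0, 128, -128, -144]
R3 ← R3 − (5)·R1: [0, 8, -8, -9]
R3 ← R3 − (1/16)·R2: [0, 0, 0, 0]
2 nonzero rows, so rank(BA) = 2.

2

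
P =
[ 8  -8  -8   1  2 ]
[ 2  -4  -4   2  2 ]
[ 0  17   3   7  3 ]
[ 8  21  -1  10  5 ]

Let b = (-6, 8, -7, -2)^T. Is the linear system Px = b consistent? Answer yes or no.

no

Row reduce the augmented matrix [P | b].
R2 ← R2 − (1/4)·R1: [0, -2, -2, 7/4, 3/2, 19/2]
R4 ← R4 − R1: [0, 29, 7, 9, 3, 4]
R3 ← R3 + (17/2)·R2: [0, 0, -14, 175/8, 63/4, 295/4]
R4 ← R4 + (29/2)·R2: [0, 0, -22, 275/8, 99/4, 567/4]
R4 ← R4 − (11/7)·R3: [0, 0, 0, 0, 0, 181/7]
The echelon form has 4 nonzero rows; the last pivot sits in the augmented column, so rank(P) = 3 but rank([P|b]) = 4.
Since the ranks differ, the system is inconsistent.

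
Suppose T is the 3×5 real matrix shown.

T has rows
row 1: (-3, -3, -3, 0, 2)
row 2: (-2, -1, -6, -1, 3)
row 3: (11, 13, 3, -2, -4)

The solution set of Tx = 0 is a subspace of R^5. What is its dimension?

Row reduce to echelon form.
R2 ← R2 − (2/3)·R1: [0, 1, -4, -1, 5/3]
R3 ← R3 + (11/3)·R1: [0, 2, -8, -2, 10/3]
R3 ← R3 − (2)·R2: [0, 0, 0, 0, 0]
2 nonzero rows, so rank(T) = 2.
T has 5 columns; by rank–nullity, nullity = 5 − 2 = 3.

3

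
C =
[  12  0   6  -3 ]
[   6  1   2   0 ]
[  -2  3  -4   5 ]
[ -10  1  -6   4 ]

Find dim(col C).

2

Row reduce to echelon form.
R2 ← R2 − (1/2)·R1: [0, 1, -1, 3/2]
R3 ← R3 + (1/6)·R1: [0, 3, -3, 9/2]
R4 ← R4 + (5/6)·R1: [0, 1, -1, 3/2]
R3 ← R3 − (3)·R2: [0, 0, 0, 0]
R4 ← R4 − R2: [0, 0, 0, 0]
Echelon form has 2 nonzero rows, so rank(C) = 2.
The column space has dimension equal to the rank: 2.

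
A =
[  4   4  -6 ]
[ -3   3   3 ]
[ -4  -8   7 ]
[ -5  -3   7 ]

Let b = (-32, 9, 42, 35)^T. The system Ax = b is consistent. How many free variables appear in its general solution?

Row reduce the augmented matrix [A | b].
R2 ← R2 + (3/4)·R1: [0, 6, -3/2, -15]
R3 ← R3 + R1: [0, -4, 1, 10]
R4 ← R4 + (5/4)·R1: [0, 2, -1/2, -5]
R3 ← R3 + (2/3)·R2: [0, 0, 0, 0]
R4 ← R4 − (1/3)·R2: [0, 0, 0, 0]
The echelon form has 2 nonzero rows, and every pivot lies in the first 3 columns, so rank(A) = rank([A|b]) = 2.
The system is consistent.
Free variables = (unknowns) − (rank) = 3 − 2 = 1.

1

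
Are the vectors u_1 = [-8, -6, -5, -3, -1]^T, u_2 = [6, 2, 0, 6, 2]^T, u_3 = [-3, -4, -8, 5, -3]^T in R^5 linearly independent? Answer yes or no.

yes

Form the matrix with these vectors as rows and row reduce.
R2 ← R2 + (3/4)·R1: [0, -5/2, -15/4, 15/4, 5/4]
R3 ← R3 − (3/8)·R1: [0, -7/4, -49/8, 49/8, -21/8]
R3 ← R3 − (7/10)·R2: [0, 0, -7/2, 7/2, -7/2]
3 nonzero rows, so the 3 vectors span a space of dimension 3.
Since 3 = 3, the vectors are linearly independent.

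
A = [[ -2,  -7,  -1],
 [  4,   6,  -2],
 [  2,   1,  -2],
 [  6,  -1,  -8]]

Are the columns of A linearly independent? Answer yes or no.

Row reduce A to echelon form.
R2 ← R2 + (2)·R1: [0, -8, -4]
R3 ← R3 + R1: [0, -6, -3]
R4 ← R4 + (3)·R1: [0, -22, -11]
R3 ← R3 − (3/4)·R2: [0, 0, 0]
R4 ← R4 − (11/4)·R2: [0, 0, 0]
2 pivots among 3 columns.
Only 2 < 3 pivot columns, so the columns are linearly dependent.

no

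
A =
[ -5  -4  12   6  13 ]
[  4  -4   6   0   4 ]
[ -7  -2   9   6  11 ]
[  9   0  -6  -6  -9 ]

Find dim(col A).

Row reduce to echelon form.
R2 ← R2 + (4/5)·R1: [0, -36/5, 78/5, 24/5, 72/5]
R3 ← R3 − (7/5)·R1: [0, 18/5, -39/5, -12/5, -36/5]
R4 ← R4 + (9/5)·R1: [0, -36/5, 78/5, 24/5, 72/5]
R3 ← R3 + (1/2)·R2: [0, 0, 0, 0, 0]
R4 ← R4 − R2: [0, 0, 0, 0, 0]
Echelon form has 2 nonzero rows, so rank(A) = 2.
The column space has dimension equal to the rank: 2.

2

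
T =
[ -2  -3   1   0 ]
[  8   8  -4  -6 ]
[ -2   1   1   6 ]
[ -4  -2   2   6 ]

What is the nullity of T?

Row reduce to echelon form.
R2 ← R2 + (4)·R1: [0, -4, 0, -6]
R3 ← R3 − R1: [0, 4, 0, 6]
R4 ← R4 − (2)·R1: [0, 4, 0, 6]
R3 ← R3 + R2: [0, 0, 0, 0]
R4 ← R4 + R2: [0, 0, 0, 0]
2 nonzero rows, so rank(T) = 2.
T has 4 columns; by rank–nullity, nullity = 4 − 2 = 2.

2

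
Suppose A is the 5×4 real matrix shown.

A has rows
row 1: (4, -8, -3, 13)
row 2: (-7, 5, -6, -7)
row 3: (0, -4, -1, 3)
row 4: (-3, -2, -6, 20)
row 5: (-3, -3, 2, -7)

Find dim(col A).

Row reduce to echelon form.
R2 ← R2 + (7/4)·R1: [0, -9, -45/4, 63/4]
R4 ← R4 + (3/4)·R1: [0, -8, -33/4, 119/4]
R5 ← R5 + (3/4)·R1: [0, -9, -1/4, 11/4]
R3 ← R3 − (4/9)·R2: [0, 0, 4, -4]
R4 ← R4 − (8/9)·R2: [0, 0, 7/4, 63/4]
R5 ← R5 − R2: [0, 0, 11, -13]
R4 ← R4 − (7/16)·R3: [0, 0, 0, 35/2]
R5 ← R5 − (11/4)·R3: [0, 0, 0, -2]
R5 ← R5 + (4/35)·R4: [0, 0, 0, 0]
Echelon form has 4 nonzero rows, so rank(A) = 4.
The column space has dimension equal to the rank: 4.

4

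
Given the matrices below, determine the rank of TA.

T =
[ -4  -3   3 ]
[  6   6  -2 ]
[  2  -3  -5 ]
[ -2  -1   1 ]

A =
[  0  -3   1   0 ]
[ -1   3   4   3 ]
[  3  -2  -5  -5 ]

First compute TA:
[[ 12,  -3, -31, -24],
 [-12,   4,  40,  28],
 [-12,  -5,  15,  16],
 [  4,   1, -11,  -8]]
Now row reduce the product.
R2 ← R2 + R1: [0, 1, 9, 4]
R3 ← R3 + R1: [0, -8, -16, -8]
R4 ← R4 − (1/3)·R1: [0, 2, -2/3, 0]
R3 ← R3 + (8)·R2: [0, 0, 56, 24]
R4 ← R4 − (2)·R2: [0, 0, -56/3, -8]
R4 ← R4 + (1/3)·R3: [0, 0, 0, 0]
3 nonzero rows, so rank(TA) = 3.

3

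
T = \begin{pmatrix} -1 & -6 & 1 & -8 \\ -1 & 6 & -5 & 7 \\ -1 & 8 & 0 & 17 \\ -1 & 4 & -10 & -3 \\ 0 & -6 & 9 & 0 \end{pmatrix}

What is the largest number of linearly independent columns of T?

Row reduce to echelon form.
R2 ← R2 − R1: [0, 12, -6, 15]
R3 ← R3 − R1: [0, 14, -1, 25]
R4 ← R4 − R1: [0, 10, -11, 5]
R3 ← R3 − (7/6)·R2: [0, 0, 6, 15/2]
R4 ← R4 − (5/6)·R2: [0, 0, -6, -15/2]
R5 ← R5 + (1/2)·R2: [0, 0, 6, 15/2]
R4 ← R4 + R3: [0, 0, 0, 0]
R5 ← R5 − R3: [0, 0, 0, 0]
Echelon form has 3 nonzero rows, so rank(T) = 3.
The rank gives the maximum number of linearly independent columns: 3.

3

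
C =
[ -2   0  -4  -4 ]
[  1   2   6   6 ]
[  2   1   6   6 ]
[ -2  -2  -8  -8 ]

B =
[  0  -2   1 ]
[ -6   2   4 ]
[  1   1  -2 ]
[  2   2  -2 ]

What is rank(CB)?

First compute CB:
[[-12,  -8,  14],
 [  6,  20, -15],
 [ 12,  16, -18],
 [-12, -24,  22]]
Now row reduce the product.
R2 ← R2 + (1/2)·R1: [0, 16, -8]
R3 ← R3 + R1: [0, 8, -4]
R4 ← R4 − R1: [0, -16, 8]
R3 ← R3 − (1/2)·R2: [0, 0, 0]
R4 ← R4 + R2: [0, 0, 0]
2 nonzero rows, so rank(CB) = 2.

2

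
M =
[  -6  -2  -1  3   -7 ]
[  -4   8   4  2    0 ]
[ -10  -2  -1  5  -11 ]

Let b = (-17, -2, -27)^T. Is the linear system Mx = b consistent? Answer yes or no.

Row reduce the augmented matrix [M | b].
R2 ← R2 − (2/3)·R1: [0, 28/3, 14/3, 0, 14/3, 28/3]
R3 ← R3 − (5/3)·R1: [0, 4/3, 2/3, 0, 2/3, 4/3]
R3 ← R3 − (1/7)·R2: [0, 0, 0, 0, 0, 0]
The echelon form has 2 nonzero rows, and every pivot lies in the first 5 columns, so rank(M) = rank([M|b]) = 2.
The system is consistent.

yes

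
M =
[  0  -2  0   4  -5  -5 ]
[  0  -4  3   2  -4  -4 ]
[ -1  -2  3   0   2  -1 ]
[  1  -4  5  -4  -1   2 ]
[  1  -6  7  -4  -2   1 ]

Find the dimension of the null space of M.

Row reduce to echelon form.
Swap R1 ↔ R3
R4 ← R4 + R1: [0, -6, 8, -4, 1, 1]
R5 ← R5 + R1: [0, -8, 10, -4, 0, 0]
R3 ← R3 − (1/2)·R2: [0, 0, -3/2, 3, -3, -3]
R4 ← R4 − (3/2)·R2: [0, 0, 7/2, -7, 7, 7]
R5 ← R5 − (2)·R2: [0, 0, 4, -8, 8, 8]
R4 ← R4 + (7/3)·R3: [0, 0, 0, 0, 0, 0]
R5 ← R5 + (8/3)·R3: [0, 0, 0, 0, 0, 0]
3 nonzero rows, so rank(M) = 3.
M has 6 columns; by rank–nullity, nullity = 6 − 3 = 3.

3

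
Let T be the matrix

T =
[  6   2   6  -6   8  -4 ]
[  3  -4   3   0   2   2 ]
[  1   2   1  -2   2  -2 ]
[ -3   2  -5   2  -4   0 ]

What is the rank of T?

Row reduce to echelon form.
R2 ← R2 − (1/2)·R1: [0, -5, 0, 3, -2, 4]
R3 ← R3 − (1/6)·R1: [0, 5/3, 0, -1, 2/3, -4/3]
R4 ← R4 + (1/2)·R1: [0, 3, -2, -1, 0, -2]
R3 ← R3 + (1/3)·R2: [0, 0, 0, 0, 0, 0]
R4 ← R4 + (3/5)·R2: [0, 0, -2, 4/5, -6/5, 2/5]
Swap R3 ↔ R4
Echelon form has 3 nonzero rows, so rank(T) = 3.

3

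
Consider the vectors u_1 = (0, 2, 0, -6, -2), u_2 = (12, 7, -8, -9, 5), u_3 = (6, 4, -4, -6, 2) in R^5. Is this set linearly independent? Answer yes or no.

no

Form the matrix with these vectors as rows and row reduce.
Swap R1 ↔ R2
R3 ← R3 − (1/2)·R1: [0, 1/2, 0, -3/2, -1/2]
R3 ← R3 − (1/4)·R2: [0, 0, 0, 0, 0]
2 nonzero rows, so the 3 vectors span a space of dimension 2.
Since 2 < 3, the vectors are linearly dependent.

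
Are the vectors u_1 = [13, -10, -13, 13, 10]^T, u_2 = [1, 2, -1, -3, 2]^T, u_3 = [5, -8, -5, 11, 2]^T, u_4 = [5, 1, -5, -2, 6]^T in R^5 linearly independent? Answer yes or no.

Form the matrix with these vectors as rows and row reduce.
R2 ← R2 − (1/13)·R1: [0, 36/13, 0, -4, 16/13]
R3 ← R3 − (5/13)·R1: [0, -54/13, 0, 6, -24/13]
R4 ← R4 − (5/13)·R1: [0, 63/13, 0, -7, 28/13]
R3 ← R3 + (3/2)·R2: [0, 0, 0, 0, 0]
R4 ← R4 − (7/4)·R2: [0, 0, 0, 0, 0]
2 nonzero rows, so the 4 vectors span a space of dimension 2.
Since 2 < 4, the vectors are linearly dependent.

no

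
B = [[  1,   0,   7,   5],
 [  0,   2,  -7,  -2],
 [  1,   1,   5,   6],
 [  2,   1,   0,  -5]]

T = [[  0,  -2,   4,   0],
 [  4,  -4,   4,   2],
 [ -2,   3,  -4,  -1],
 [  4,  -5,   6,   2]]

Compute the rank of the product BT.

2

First compute BT:
[[  6,  -6,   6,   3],
 [ 14, -19,  24,   7],
 [ 18, -21,  24,   9],
 [-16,  17, -18,  -8]]
Now row reduce the product.
R2 ← R2 − (7/3)·R1: [0, -5, 10, 0]
R3 ← R3 − (3)·R1: [0, -3, 6, 0]
R4 ← R4 + (8/3)·R1: [0, 1, -2, 0]
R3 ← R3 − (3/5)·R2: [0, 0, 0, 0]
R4 ← R4 + (1/5)·R2: [0, 0, 0, 0]
2 nonzero rows, so rank(BT) = 2.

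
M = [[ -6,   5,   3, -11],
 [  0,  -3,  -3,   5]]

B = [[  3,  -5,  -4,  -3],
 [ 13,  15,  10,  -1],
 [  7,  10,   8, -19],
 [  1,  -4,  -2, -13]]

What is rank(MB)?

First compute MB:
[[ 57, 179, 120,  99],
 [-55, -95, -64,  -5]]
Now row reduce the product.
R2 ← R2 + (55/57)·R1: [0, 4430/57, 984/19, 1720/19]
2 nonzero rows, so rank(MB) = 2.

2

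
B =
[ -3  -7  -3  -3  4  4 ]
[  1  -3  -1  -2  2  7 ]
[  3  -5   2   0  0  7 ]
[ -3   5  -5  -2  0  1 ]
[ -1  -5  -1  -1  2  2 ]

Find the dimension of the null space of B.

Row reduce to echelon form.
R2 ← R2 + (1/3)·R1: [0, -16/3, -2, -3, 10/3, 25/3]
R3 ← R3 + R1: [0, -12, -1, -3, 4, 11]
R4 ← R4 − R1: [0, 12, -2, 1, -4, -3]
R5 ← R5 − (1/3)·R1: [0, -8/3, 0, 0, 2/3, 2/3]
R3 ← R3 − (9/4)·R2: [0, 0, 7/2, 15/4, -7/2, -31/4]
R4 ← R4 + (9/4)·R2: [0, 0, -13/2, -23/4, 7/2, 63/4]
R5 ← R5 − (1/2)·R2: [0, 0, 1, 3/2, -1, -7/2]
R4 ← R4 + (13/7)·R3: [0, 0, 0, 17/14, -3, 19/14]
R5 ← R5 − (2/7)·R3: [0, 0, 0, 3/7, 0, -9/7]
R5 ← R5 − (6/17)·R4: [0, 0, 0, 0, 18/17, -30/17]
5 nonzero rows, so rank(B) = 5.
B has 6 columns; by rank–nullity, nullity = 6 − 5 = 1.

1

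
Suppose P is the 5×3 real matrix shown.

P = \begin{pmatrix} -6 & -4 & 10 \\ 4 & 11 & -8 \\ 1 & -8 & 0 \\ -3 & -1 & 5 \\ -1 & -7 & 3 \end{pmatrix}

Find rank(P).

3

Row reduce to echelon form.
R2 ← R2 + (2/3)·R1: [0, 25/3, -4/3]
R3 ← R3 + (1/6)·R1: [0, -26/3, 5/3]
R4 ← R4 − (1/2)·R1: [0, 1, 0]
R5 ← R5 − (1/6)·R1: [0, -19/3, 4/3]
R3 ← R3 + (26/25)·R2: [0, 0, 7/25]
R4 ← R4 − (3/25)·R2: [0, 0, 4/25]
R5 ← R5 + (19/25)·R2: [0, 0, 8/25]
R4 ← R4 − (4/7)·R3: [0, 0, 0]
R5 ← R5 − (8/7)·R3: [0, 0, 0]
Echelon form has 3 nonzero rows, so rank(P) = 3.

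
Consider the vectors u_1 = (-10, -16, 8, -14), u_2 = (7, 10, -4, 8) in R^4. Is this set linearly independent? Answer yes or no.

yes

Form the matrix with these vectors as rows and row reduce.
R2 ← R2 + (7/10)·R1: [0, -6/5, 8/5, -9/5]
2 nonzero rows, so the 2 vectors span a space of dimension 2.
Since 2 = 2, the vectors are linearly independent.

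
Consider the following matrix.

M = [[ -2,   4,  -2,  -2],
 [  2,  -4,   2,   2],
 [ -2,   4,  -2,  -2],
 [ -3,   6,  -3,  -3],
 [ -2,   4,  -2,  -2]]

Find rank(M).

Row reduce to echelon form.
R2 ← R2 + R1: [0, 0, 0, 0]
R3 ← R3 − R1: [0, 0, 0, 0]
R4 ← R4 − (3/2)·R1: [0, 0, 0, 0]
R5 ← R5 − R1: [0, 0, 0, 0]
Echelon form has 1 nonzero row, so rank(M) = 1.

1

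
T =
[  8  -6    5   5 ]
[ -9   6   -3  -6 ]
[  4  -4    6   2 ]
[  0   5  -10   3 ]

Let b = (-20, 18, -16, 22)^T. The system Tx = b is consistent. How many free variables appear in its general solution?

Row reduce the augmented matrix [T | b].
R2 ← R2 + (9/8)·R1: [0, -3/4, 21/8, -3/8, -9/2]
R3 ← R3 − (1/2)·R1: [0, -1, 7/2, -1/2, -6]
R3 ← R3 − (4/3)·R2: [0, 0, 0, 0, 0]
R4 ← R4 + (20/3)·R2: [0, 0, 15/2, 1/2, -8]
Swap R3 ↔ R4
The echelon form has 3 nonzero rows, and every pivot lies in the first 4 columns, so rank(T) = rank([T|b]) = 3.
The system is consistent.
Free variables = (unknowns) − (rank) = 4 − 3 = 1.

1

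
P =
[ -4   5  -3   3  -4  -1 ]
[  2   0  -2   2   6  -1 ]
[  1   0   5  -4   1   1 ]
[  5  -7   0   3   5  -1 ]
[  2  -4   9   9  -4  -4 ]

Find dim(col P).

4

Row reduce to echelon form.
R2 ← R2 + (1/2)·R1: [0, 5/2, -7/2, 7/2, 4, -3/2]
R3 ← R3 + (1/4)·R1: [0, 5/4, 17/4, -13/4, 0, 3/4]
R4 ← R4 + (5/4)·R1: [0, -3/4, -15/4, 27/4, 0, -9/4]
R5 ← R5 + (1/2)·R1: [0, -3/2, 15/2, 21/2, -6, -9/2]
R3 ← R3 − (1/2)·R2: [0, 0, 6, -5, -2, 3/2]
R4 ← R4 + (3/10)·R2: [0, 0, -24/5, 39/5, 6/5, -27/10]
R5 ← R5 + (3/5)·R2: [0, 0, 27/5, 63/5, -18/5, -27/5]
R4 ← R4 + (4/5)·R3: [0, 0, 0, 19/5, -2/5, -3/2]
R5 ← R5 − (9/10)·R3: [0, 0, 0, 171/10, -9/5, -27/4]
R5 ← R5 − (9/2)·R4: [0, 0, 0, 0, 0, 0]
Echelon form has 4 nonzero rows, so rank(P) = 4.
The column space has dimension equal to the rank: 4.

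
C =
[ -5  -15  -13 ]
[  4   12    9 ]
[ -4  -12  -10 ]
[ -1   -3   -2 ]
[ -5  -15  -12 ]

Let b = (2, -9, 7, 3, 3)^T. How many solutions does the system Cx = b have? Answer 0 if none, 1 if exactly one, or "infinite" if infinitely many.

Row reduce the augmented matrix [C | b].
R2 ← R2 + (4/5)·R1: [0, 0, -7/5, -37/5]
R3 ← R3 − (4/5)·R1: [0, 0, 2/5, 27/5]
R4 ← R4 − (1/5)·R1: [0, 0, 3/5, 13/5]
R5 ← R5 − R1: [0, 0, 1, 1]
R3 ← R3 + (2/7)·R2: [0, 0, 0, 23/7]
R4 ← R4 + (3/7)·R2: [0, 0, 0, -4/7]
R5 ← R5 + (5/7)·R2: [0, 0, 0, -30/7]
R4 ← R4 + (4/23)·R3: [0, 0, 0, 0]
R5 ← R5 + (30/23)·R3: [0, 0, 0, 0]
The echelon form has 3 nonzero rows; the last pivot sits in the augmented column, so rank(C) = 2 but rank([C|b]) = 3.
Since the ranks differ, the system is inconsistent.
It has no solutions.

0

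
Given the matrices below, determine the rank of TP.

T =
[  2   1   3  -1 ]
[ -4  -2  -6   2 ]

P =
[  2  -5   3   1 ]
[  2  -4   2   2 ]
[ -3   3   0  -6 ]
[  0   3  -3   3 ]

First compute TP:
[[ -3,  -8,  11, -17],
 [  6,  16, -22,  34]]
Now row reduce the product.
R2 ← R2 + (2)·R1: [0, 0, 0, 0]
1 nonzero row, so rank(TP) = 1.

1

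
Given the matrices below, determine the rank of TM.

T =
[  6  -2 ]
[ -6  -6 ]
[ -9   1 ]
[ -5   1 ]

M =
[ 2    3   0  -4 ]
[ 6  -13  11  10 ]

First compute TM:
[[  0,  44, -22, -44],
 [-48,  60, -66, -36],
 [-12, -40,  11,  46],
 [ -4, -28,  11,  30]]
Now row reduce the product.
Swap R1 ↔ R2
R3 ← R3 − (1/4)·R1: [0, -55, 55/2, 55]
R4 ← R4 − (1/12)·R1: [0, -33, 33/2, 33]
R3 ← R3 + (5/4)·R2: [0, 0, 0, 0]
R4 ← R4 + (3/4)·R2: [0, 0, 0, 0]
2 nonzero rows, so rank(TM) = 2.

2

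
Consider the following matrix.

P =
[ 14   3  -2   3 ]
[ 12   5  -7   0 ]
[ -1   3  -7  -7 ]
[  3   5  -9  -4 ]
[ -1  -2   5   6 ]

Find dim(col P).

4

Row reduce to echelon form.
R2 ← R2 − (6/7)·R1: [0, 17/7, -37/7, -18/7]
R3 ← R3 + (1/14)·R1: [0, 45/14, -50/7, -95/14]
R4 ← R4 − (3/14)·R1: [0, 61/14, -60/7, -65/14]
R5 ← R5 + (1/14)·R1: [0, -25/14, 34/7, 87/14]
R3 ← R3 − (45/34)·R2: [0, 0, -5/34, -115/34]
R4 ← R4 − (61/34)·R2: [0, 0, 31/34, -1/34]
R5 ← R5 + (25/34)·R2: [0, 0, 33/34, 147/34]
R4 ← R4 + (31/5)·R3: [0, 0, 0, -21]
R5 ← R5 + (33/5)·R3: [0, 0, 0, -18]
R5 ← R5 − (6/7)·R4: [0, 0, 0, 0]
Echelon form has 4 nonzero rows, so rank(P) = 4.
The column space has dimension equal to the rank: 4.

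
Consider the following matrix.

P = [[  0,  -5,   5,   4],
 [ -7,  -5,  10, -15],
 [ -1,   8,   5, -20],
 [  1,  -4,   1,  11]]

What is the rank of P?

Row reduce to echelon form.
Swap R1 ↔ R2
R3 ← R3 − (1/7)·R1: [0, 61/7, 25/7, -125/7]
R4 ← R4 + (1/7)·R1: [0, -33/7, 17/7, 62/7]
R3 ← R3 + (61/35)·R2: [0, 0, 86/7, -381/35]
R4 ← R4 − (33/35)·R2: [0, 0, -16/7, 178/35]
R4 ← R4 + (8/43)·R3: [0, 0, 0, 658/215]
Echelon form has 4 nonzero rows, so rank(P) = 4.

4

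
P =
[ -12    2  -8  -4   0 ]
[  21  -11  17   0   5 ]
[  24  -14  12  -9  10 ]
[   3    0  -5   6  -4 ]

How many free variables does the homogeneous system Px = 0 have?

Row reduce to echelon form.
R2 ← R2 + (7/4)·R1: [0, -15/2, 3, -7, 5]
R3 ← R3 + (2)·R1: [0, -10, -4, -17, 10]
R4 ← R4 + (1/4)·R1: [0, 1/2, -7, 5, -4]
R3 ← R3 − (4/3)·R2: [0, 0, -8, -23/3, 10/3]
R4 ← R4 + (1/15)·R2: [0, 0, -34/5, 68/15, -11/3]
R4 ← R4 − (17/20)·R3: [0, 0, 0, 221/20, -13/2]
4 nonzero rows, so rank(P) = 4.
P has 5 columns; by rank–nullity, nullity = 5 − 4 = 1.

1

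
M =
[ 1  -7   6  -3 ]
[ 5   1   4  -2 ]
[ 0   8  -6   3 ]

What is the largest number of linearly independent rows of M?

3

Row reduce to echelon form.
R2 ← R2 − (5)·R1: [0, 36, -26, 13]
R3 ← R3 − (2/9)·R2: [0, 0, -2/9, 1/9]
Echelon form has 3 nonzero rows, so rank(M) = 3.
The rank gives the maximum number of linearly independent rows: 3.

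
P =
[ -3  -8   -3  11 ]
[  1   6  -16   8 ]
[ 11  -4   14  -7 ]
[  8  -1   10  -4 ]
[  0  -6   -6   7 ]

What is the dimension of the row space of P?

Row reduce to echelon form.
R2 ← R2 + (1/3)·R1: [0, 10/3, -17, 35/3]
R3 ← R3 + (11/3)·R1: [0, -100/3, 3, 100/3]
R4 ← R4 + (8/3)·R1: [0, -67/3, 2, 76/3]
R3 ← R3 + (10)·R2: [0, 0, -167, 150]
R4 ← R4 + (67/10)·R2: [0, 0, -1119/10, 207/2]
R5 ← R5 + (9/5)·R2: [0, 0, -183/5, 28]
R4 ← R4 − (1119/1670)·R3: [0, 0, 0, 999/334]
R5 ← R5 − (183/835)·R3: [0, 0, 0, -814/167]
R5 ← R5 + (44/27)·R4: [0, 0, 0, 0]
Echelon form has 4 nonzero rows, so rank(P) = 4.
The row space has dimension equal to the rank: 4.

4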